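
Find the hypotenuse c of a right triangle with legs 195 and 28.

c² = a² + b² = 195² + 28² = 38025 + 784 = 38809
c = 197

197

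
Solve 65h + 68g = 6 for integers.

Step 1: Check solvability.
gcd(65, 68) = 1
Since 1 divides 6, solutions exist.

Step 2: Apply extended Euclidean algorithm to find gcd.
We find integers such that 65*x0 + 68*y0 = 1

Step 3: Scale the particular solution.
Multiply by 6/1 = 6:
h = -138, g = 132

Step 4: Verify.
65*(-138) + 68*(132) = 6 = 6 ✓

h = -138, g = 132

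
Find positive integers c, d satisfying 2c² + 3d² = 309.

Try small values of c and check whether (309 - 2c²)/3 is a perfect square.
c = 9: 2·9² = 162, so 3d² = 309 - 162 = 147, giving d² = 49, d = 7.
Check: 2·9² + 3·7² = 162 + 147 = 309 ✓

c = 9, d = 7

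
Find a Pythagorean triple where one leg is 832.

We need the other leg and hypotenuse such that 832² + x² = c².
Take x = 855, c = 1193: 832² + 855² = 692224 + 731025 = 1423249 = 1193² ✓
Triple: (855, 832, 1193)

(855, 832, 1193)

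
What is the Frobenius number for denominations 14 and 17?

For two coprime denominations a and b, the Frobenius number (largest value not representable as a non-negative combination) is ab - a - b.
Here gcd(14, 17) = 1, so they are coprime.
F(14, 17) = 14·17 - 14 - 17 = 238 - 31 = 207

207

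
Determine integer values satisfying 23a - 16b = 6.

Step 1: Check solvability.
gcd(23, 16) = 1
Since 1 divides 6, solutions exist.

Step 2: Apply extended Euclidean algorithm to find gcd.
We find integers such that 23*x0 + 16*y0 = 1

Step 3: Scale the particular solution.
Multiply by 6/1 = 6:
a = 42, b = 60

Step 4: Verify.
23*(42) - 16*(60) = 6 = 6 ✓

a = 42, b = 60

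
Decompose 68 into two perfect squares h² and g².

We need to find integers h, g > 0 such that h² + g² = 68.
Trying h = 2: g² = 68 - 2² = 68 - 4 = 64
g = 8
Check: 2² + 8² = 4 + 64 = 68 ✓

68 = 2² + 8²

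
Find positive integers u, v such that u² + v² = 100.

Search for u with 100 - u² a perfect square.
u = 6: 100 - 6² = 100 - 36 = 64 = 8² ✓
So u = 6, v = 8.

u = 6, v = 8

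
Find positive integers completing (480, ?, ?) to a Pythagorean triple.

We need the other leg and hypotenuse such that 480² + x² = c².
Take x = 476, c = 676: 480² + 476² = 230400 + 226576 = 456976 = 676² ✓
Triple: (476, 480, 676)

(476, 480, 676)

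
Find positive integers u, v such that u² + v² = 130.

Search for u with 130 - u² a perfect square.
u = 3: 130 - 3² = 130 - 9 = 121 = 11² ✓
So u = 3, v = 11.

u = 3, v = 11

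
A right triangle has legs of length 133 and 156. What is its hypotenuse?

c² = a² + b² = 133² + 156² = 17689 + 24336 = 42025
c = 205

205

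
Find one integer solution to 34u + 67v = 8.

Step 1: Check solvability.
gcd(34, 67) = 1
Since 1 divides 8, solutions exist.

Step 2: Apply extended Euclidean algorithm to find gcd.
We find integers such that 34*x0 + 67*y0 = 1

Step 3: Scale the particular solution.
Multiply by 8/1 = 8:
u = 16, v = -8

Step 4: Verify.
34*(16) + 67*(-8) = 8 = 8 ✓

u = 16, v = -8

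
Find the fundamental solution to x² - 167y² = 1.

We seek the smallest positive integers (x, y) with x² - 167y² = 1, i.e., x² = 167y² + 1.
Try successive y values:
y = 1: x² = 167·1² + 1 = 168, not a perfect square
y = 2: x² = 167·2² + 1 = 669, not a perfect square
y = 3: x² = 167·3² + 1 = 1504, not a perfect square
... continuing the search (or via continued fractions) ...
y = 13: x² = 167·13² + 1 = 28224, x = 168 ✓

Verify: 168² - 167·13² = 28224 - 28223 = 1 ✓

x = 168, y = 13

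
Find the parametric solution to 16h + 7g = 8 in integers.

Step 1: Compute gcd(16, 7) = 1.
Since 1 divides 8, solutions exist.

Step 2: Find a particular solution using extended Euclidean algorithm.
We get h₀ = -24, g₀ = 56.
Check: 16*-24 + 7*56 = 8 = 8 ✓

Step 3: Write the general solution.
h = -24 + (7/1)t = -24 + 7t
g = 56 - (16/1)t = 56 - 16t
for any integer t.

h = -24 + 7t, g = 56 - 16t for integer t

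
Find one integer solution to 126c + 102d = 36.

Step 1: Check solvability.
gcd(126, 102) = 6
Since 6 divides 36, solutions exist.

Step 2: Apply extended Euclidean algorithm to find gcd.
We find integers such that 126*x0 + 102*y0 = 6

Step 3: Scale the particular solution.
Multiply by 36/6 = 6:
c = -24, d = 30

Step 4: Verify.
126*(-24) + 102*(30) = 36 = 36 ✓

c = -24, d = 30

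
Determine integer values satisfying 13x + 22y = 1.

Step 1: Check solvability.
gcd(13, 22) = 1
Since 1 divides 1, solutions exist.

Step 2: Apply extended Euclidean algorithm to find gcd.
We find integers such that 13*x0 + 22*y0 = 1

Step 3: Scale the particular solution.
Multiply by 1/1 = 1:
x = -5, y = 3

Step 4: Verify.
13*(-5) + 22*(3) = 1 = 1 ✓

x = -5, y = 3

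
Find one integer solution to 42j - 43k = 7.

Step 1: Check solvability.
gcd(42, 43) = 1
Since 1 divides 7, solutions exist.

Step 2: Apply extended Euclidean algorithm to find gcd.
We find integers such that 42*x0 + 43*y0 = 1

Step 3: Scale the particular solution.
Multiply by 7/1 = 7:
j = -7, k = -7

Step 4: Verify.
42*(-7) - 43*(-7) = 7 = 7 ✓

j = -7, k = -7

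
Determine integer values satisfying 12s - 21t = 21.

Step 1: Check solvability.
gcd(12, 21) = 3
Since 3 divides 21, solutions exist.

Step 2: Apply extended Euclidean algorithm to find gcd.
We find integers such that 12*x0 + 21*y0 = 3

Step 3: Scale the particular solution.
Multiply by 21/3 = 7:
s = 14, t = 7

Step 4: Verify.
12*(14) - 21*(7) = 21 = 21 ✓

s = 14, t = 7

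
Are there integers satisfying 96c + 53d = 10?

Step 1: Compute gcd(96, 53).
gcd(96, 53) = 1

Step 2: Check divisibility.
Does 1 divide 10? 10 = 1 x 10, so yes.

By the theorem on linear Diophantine equations, 96c + 53d = 10 has integer solutions if and only if gcd(96, 53) divides 10. Since 1 | 10, solutions exist.

Yes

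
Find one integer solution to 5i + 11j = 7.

Step 1: Check solvability.
gcd(5, 11) = 1
Since 1 divides 7, solutions exist.

Step 2: Apply extended Euclidean algorithm to find gcd.
We find integers such that 5*x0 + 11*y0 = 1

Step 3: Scale the particular solution.
Multiply by 7/1 = 7:
i = -14, j = 7

Step 4: Verify.
5*(-14) + 11*(7) = 7 = 7 ✓

i = -14, j = 7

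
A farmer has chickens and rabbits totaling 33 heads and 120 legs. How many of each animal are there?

Let c = chickens, r = rabbits.
Heads: c + r = 33
Legs: 2c + 4r = 120
From the first equation, c = 33 - r. Substitute:
2(33 - r) + 4r = 120
66 + 2r = 120
r = (120 - 66)/2 = 27
c = 33 - 27 = 6

Chickens: 6, Rabbits: 27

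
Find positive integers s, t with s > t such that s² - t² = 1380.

Factor: s² - t² = (s+t)(s-t) = 1380.
We need two factors of 1380 with the same parity.
Use s+t = 690 and s-t = 2 (product 690·2 = 1380).
Adding: 2s = 692, so s = 346.
Subtracting: 2t = 688, so t = 344.
Check: 346² - 344² = 119716 - 118336 = 1380 ✓

s = 346, t = 344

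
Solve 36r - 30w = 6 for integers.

Step 1: Check solvability.
gcd(36, 30) = 6
Since 6 divides 6, solutions exist.

Step 2: Apply extended Euclidean algorithm to find gcd.
We find integers such that 36*x0 + 30*y0 = 6

Step 3: Scale the particular solution.
Multiply by 6/6 = 1:
r = 1, w = 1

Step 4: Verify.
36*(1) - 30*(1) = 6 = 6 ✓

r = 1, w = 1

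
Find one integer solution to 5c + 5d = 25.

Step 1: Check solvability.
gcd(5, 5) = 5
Since 5 divides 25, solutions exist.

Step 2: Apply extended Euclidean algorithm to find gcd.
We find integers such that 5*x0 + 5*y0 = 5

Step 3: Scale the particular solution.
Multiply by 25/5 = 5:
c = 0, d = 5

Step 4: Verify.
5*(0) + 5*(5) = 25 = 25 ✓

c = 0, d = 5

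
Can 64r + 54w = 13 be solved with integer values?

Step 1: Compute gcd(64, 54).
gcd(64, 54) = 2

Step 2: Check divisibility.
Does 2 divide 13? 13 = 2 x 6 + 1, so no.

By the theorem on linear Diophantine equations, 64r + 54w = 13 has integer solutions if and only if gcd(64, 54) divides 13. Since 2 does not divide 13, no solutions exist.

No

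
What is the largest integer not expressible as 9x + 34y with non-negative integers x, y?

For two coprime denominations a and b, the Frobenius number (largest value not representable as a non-negative combination) is ab - a - b.
Here gcd(9, 34) = 1, so they are coprime.
F(9, 34) = 9·34 - 9 - 34 = 306 - 43 = 263

263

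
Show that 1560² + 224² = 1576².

Compute a² + b² = 1560² + 224² = 2433600 + 50176 = 2483776
Compute c² = 1576² = 2483776
Since 2483776 = 2483776, confirmed.

Yes, it is a Pythagorean triple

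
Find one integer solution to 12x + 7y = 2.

Step 1: Check solvability.
gcd(12, 7) = 1
Since 1 divides 2, solutions exist.

Step 2: Apply extended Euclidean algorithm to find gcd.
We find integers such that 12*x0 + 7*y0 = 1

Step 3: Scale the particular solution.
Multiply by 2/1 = 2:
x = 6, y = -10

Step 4: Verify.
12*(6) + 7*(-10) = 2 = 2 ✓

x = 6, y = -10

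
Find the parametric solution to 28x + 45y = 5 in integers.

Step 1: Compute gcd(28, 45) = 1.
Since 1 divides 5, solutions exist.

Step 2: Find a particular solution using extended Euclidean algorithm.
We get x₀ = -40, y₀ = 25.
Check: 28*-40 + 45*25 = 5 = 5 ✓

Step 3: Write the general solution.
x = -40 + (45/1)t = -40 + 45t
y = 25 - (28/1)t = 25 - 28t
for any integer t.

x = -40 + 45t, y = 25 - 28t for integer t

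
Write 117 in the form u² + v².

We need to find integers u, v > 0 such that u² + v² = 117.
Trying u = 6: v² = 117 - 6² = 117 - 36 = 81
v = 9
Check: 6² + 9² = 36 + 81 = 117 ✓

117 = 6² + 9²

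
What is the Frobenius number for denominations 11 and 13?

For two coprime denominations a and b, the Frobenius number (largest value not representable as a non-negative combination) is ab - a - b.
Here gcd(11, 13) = 1, so they are coprime.
F(11, 13) = 11·13 - 11 - 13 = 143 - 24 = 119

119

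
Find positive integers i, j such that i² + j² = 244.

Search for i with 244 - i² a perfect square.
i = 10: 244 - 10² = 244 - 100 = 144 = 12² ✓
So i = 10, j = 12.

i = 10, j = 12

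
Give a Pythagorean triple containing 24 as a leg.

We need the other leg and hypotenuse such that 24² + x² = c².
Take x = 32, c = 40: 24² + 32² = 576 + 1024 = 1600 = 40² ✓
Triple: (24, 32, 40)

(24, 32, 40)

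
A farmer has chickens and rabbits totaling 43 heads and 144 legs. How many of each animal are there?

Let c = chickens, r = rabbits.
Heads: c + r = 43
Legs: 2c + 4r = 144
From the first equation, c = 43 - r. Substitute:
2(43 - r) + 4r = 144
86 + 2r = 144
r = (144 - 86)/2 = 29
c = 43 - 29 = 14

Chickens: 14, Rabbits: 29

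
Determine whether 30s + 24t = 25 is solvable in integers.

Step 1: Compute gcd(30, 24).
gcd(30, 24) = 6

Step 2: Check divisibility.
Does 6 divide 25? 25 = 6 x 4 + 1, so no.

By the theorem on linear Diophantine equations, 30s + 24t = 25 has integer solutions if and only if gcd(30, 24) divides 25. Since 6 does not divide 25, no solutions exist.

No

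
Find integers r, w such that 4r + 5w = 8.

Step 1: Check solvability.
gcd(4, 5) = 1
Since 1 divides 8, solutions exist.

Step 2: Apply extended Euclidean algorithm to find gcd.
We find integers such that 4*x0 + 5*y0 = 1

Step 3: Scale the particular solution.
Multiply by 8/1 = 8:
r = -8, w = 8

Step 4: Verify.
4*(-8) + 5*(8) = 8 = 8 ✓

r = -8, w = 8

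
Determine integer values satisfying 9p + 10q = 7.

Step 1: Check solvability.
gcd(9, 10) = 1
Since 1 divides 7, solutions exist.

Step 2: Apply extended Euclidean algorithm to find gcd.
We find integers such that 9*x0 + 10*y0 = 1

Step 3: Scale the particular solution.
Multiply by 7/1 = 7:
p = -7, q = 7

Step 4: Verify.
9*(-7) + 10*(7) = 7 = 7 ✓

p = -7, q = 7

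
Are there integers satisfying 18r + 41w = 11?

Step 1: Compute gcd(18, 41).
gcd(18, 41) = 1

Step 2: Check divisibility.
Does 1 divide 11? 11 = 1 x 11, so yes.

By the theorem on linear Diophantine equations, 18r + 41w = 11 has integer solutions if and only if gcd(18, 41) divides 11. Since 1 | 11, solutions exist.

Yes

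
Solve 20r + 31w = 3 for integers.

Step 1: Check solvability.
gcd(20, 31) = 1
Since 1 divides 3, solutions exist.

Step 2: Apply extended Euclidean algorithm to find gcd.
We find integers such that 20*x0 + 31*y0 = 1

Step 3: Scale the particular solution.
Multiply by 3/1 = 3:
r = 42, w = -27

Step 4: Verify.
20*(42) + 31*(-27) = 3 = 3 ✓

r = 42, w = -27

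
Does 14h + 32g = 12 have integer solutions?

Step 1: Compute gcd(14, 32).
gcd(14, 32) = 2

Step 2: Check divisibility.
Does 2 divide 12? 12 = 2 x 6, so yes.

By the theorem on linear Diophantine equations, 14h + 32g = 12 has integer solutions if and only if gcd(14, 32) divides 12. Since 2 | 12, solutions exist.

Yes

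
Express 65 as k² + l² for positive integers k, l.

We need to find integers k, l > 0 such that k² + l² = 65.
Trying k = 1: l² = 65 - 1² = 65 - 1 = 64
l = 8
Check: 1² + 8² = 1 + 64 = 65 ✓

65 = 1² + 8²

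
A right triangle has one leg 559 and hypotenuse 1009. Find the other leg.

b² = c² - a² = 1018081 - 312481 = 705600
b = 840

840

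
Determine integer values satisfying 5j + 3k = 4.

Step 1: Check solvability.
gcd(5, 3) = 1
Since 1 divides 4, solutions exist.

Step 2: Apply extended Euclidean algorithm to find gcd.
We find integers such that 5*x0 + 3*y0 = 1

Step 3: Scale the particular solution.
Multiply by 4/1 = 4:
j = -4, k = 8

Step 4: Verify.
5*(-4) + 3*(8) = 4 = 4 ✓

j = -4, k = 8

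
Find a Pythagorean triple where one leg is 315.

We need the other leg and hypotenuse such that 315² + x² = c².
Take x = 988, c = 1037: 315² + 988² = 99225 + 976144 = 1075369 = 1037² ✓
Triple: (315, 988, 1037)

(315, 988, 1037)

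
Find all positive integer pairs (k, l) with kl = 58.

The positive divisors of 58 are: 1, 2, 29, 58.
Each divisor d gives the pair (d, 58/d):
(1, 58), (2, 29), (29, 2), (58, 1)

(1, 58), (2, 29), (29, 2), (58, 1)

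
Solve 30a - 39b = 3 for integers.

Step 1: Check solvability.
gcd(30, 39) = 3
Since 3 divides 3, solutions exist.

Step 2: Apply extended Euclidean algorithm to find gcd.
We find integers such that 30*x0 + 39*y0 = 3

Step 3: Scale the particular solution.
Multiply by 3/3 = 1:
a = 4, b = 3

Step 4: Verify.
30*(4) - 39*(3) = 3 = 3 ✓

a = 4, b = 3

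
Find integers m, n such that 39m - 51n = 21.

Step 1: Check solvability.
gcd(39, 51) = 3
Since 3 divides 21, solutions exist.

Step 2: Apply extended Euclidean algorithm to find gcd.
We find integers such that 39*x0 + 51*y0 = 3

Step 3: Scale the particular solution.
Multiply by 21/3 = 7:
m = 28, n = 21

Step 4: Verify.
39*(28) - 51*(21) = 21 = 21 ✓

m = 28, n = 21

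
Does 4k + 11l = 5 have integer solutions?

Step 1: Compute gcd(4, 11).
gcd(4, 11) = 1

Step 2: Check divisibility.
Does 1 divide 5? 5 = 1 x 5, so yes.

By the theorem on linear Diophantine equations, 4k + 11l = 5 has integer solutions if and only if gcd(4, 11) divides 5. Since 1 | 5, solutions exist.

Yes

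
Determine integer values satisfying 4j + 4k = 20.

Step 1: Check solvability.
gcd(4, 4) = 4
Since 4 divides 20, solutions exist.

Step 2: Apply extended Euclidean algorithm to find gcd.
We find integers such that 4*x0 + 4*y0 = 4

Step 3: Scale the particular solution.
Multiply by 20/4 = 5:
j = 0, k = 5

Step 4: Verify.
4*(0) + 4*(5) = 20 = 20 ✓

j = 0, k = 5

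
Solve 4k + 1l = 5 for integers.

Step 1: Check solvability.
gcd(4, 1) = 1
Since 1 divides 5, solutions exist.

Step 2: Apply extended Euclidean algorithm to find gcd.
We find integers such that 4*x0 + 1*y0 = 1

Step 3: Scale the particular solution.
Multiply by 5/1 = 5:
k = 0, l = 5

Step 4: Verify.
4*(0) + 1*(5) = 5 = 5 ✓

k = 0, l = 5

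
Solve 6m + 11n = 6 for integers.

Step 1: Check solvability.
gcd(6, 11) = 1
Since 1 divides 6, solutions exist.

Step 2: Apply extended Euclidean algorithm to find gcd.
We find integers such that 6*x0 + 11*y0 = 1

Step 3: Scale the particular solution.
Multiply by 6/1 = 6:
m = 12, n = -6

Step 4: Verify.
6*(12) + 11*(-6) = 6 = 6 ✓

m = 12, n = -6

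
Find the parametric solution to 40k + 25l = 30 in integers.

Step 1: Compute gcd(40, 25) = 5.
Since 5 divides 30, solutions exist.

Step 2: Find a particular solution using extended Euclidean algorithm.
We get k₀ = 12, l₀ = -18.
Check: 40*12 + 25*-18 = 30 = 30 ✓

Step 3: Write the general solution.
k = 12 + (25/5)t = 12 + 5t
l = -18 - (40/5)t = -18 - 8t
for any integer t.

k = 12 + 5t, l = -18 - 8t for integer t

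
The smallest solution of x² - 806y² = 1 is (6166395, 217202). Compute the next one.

Solutions to x² - Dy² = 1 are generated by powers of (x₀ + y₀√D).
The next solution satisfies x₁ + y₁√806 = (x₀ + y₀√806)², giving:
x₁ = x₀² + 806y₀² = 6166395² + 806·217202² = 38024427296025 + 38024427296024 = 76048854592049
y₁ = 2x₀y₀ = 2·6166395·217202 = 2678706653580

Verify: 76048854592049² - 806·2678706653580² = 5783428284762612274214018401 - 5783428284762612274214018400 = 1 ✓

x = 76048854592049, y = 2678706653580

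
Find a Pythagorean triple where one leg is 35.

We need the other leg and hypotenuse such that 35² + x² = c².
Take x = 12, c = 37: 35² + 12² = 1225 + 144 = 1369 = 37² ✓
Triple: (35, 12, 37)

(35, 12, 37)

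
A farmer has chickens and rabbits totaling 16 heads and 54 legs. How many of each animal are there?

Let c = chickens, r = rabbits.
Heads: c + r = 16
Legs: 2c + 4r = 54
From the first equation, c = 16 - r. Substitute:
2(16 - r) + 4r = 54
32 + 2r = 54
r = (54 - 32)/2 = 11
c = 16 - 11 = 5

Chickens: 5, Rabbits: 11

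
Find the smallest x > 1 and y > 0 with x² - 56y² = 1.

We seek the smallest positive integers (x, y) with x² - 56y² = 1, i.e., x² = 56y² + 1.
Try successive y values:
y = 1: x² = 56·1² + 1 = 57, not a perfect square
y = 2: x² = 56·2² + 1 = 225, x = 15 ✓

Verify: 15² - 56·2² = 225 - 224 = 1 ✓

x = 15, y = 2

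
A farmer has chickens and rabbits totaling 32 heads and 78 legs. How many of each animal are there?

Let c = chickens, r = rabbits.
Heads: c + r = 32
Legs: 2c + 4r = 78
From the first equation, c = 32 - r. Substitute:
2(32 - r) + 4r = 78
64 + 2r = 78
r = (78 - 64)/2 = 7
c = 32 - 7 = 25

Chickens: 25, Rabbits: 7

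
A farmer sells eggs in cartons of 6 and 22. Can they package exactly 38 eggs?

We need non-negative a, b with 6a + 22b = 38.
gcd(6, 22) = 2 divides 38, but no a in [0, 6] gives non-negative b.

No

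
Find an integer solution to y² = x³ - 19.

Try small integer x values and check whether x³ - 19 is a perfect square.
x = 7: x³ - 19 = 7³ - 19 = 343 - 19 = 324
Is 324 a perfect square? 18² = 324 ✓
So (x, y) = (7, 18) is a solution.

x = 7, y = 18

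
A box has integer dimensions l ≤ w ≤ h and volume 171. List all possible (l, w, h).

Iterate l from 1 to ⌊171^(1/3)⌋. For each l dividing 171, iterate w ≥ l with w dividing 171/l, and set h = 171/(l·w).
Triples found (4): (1×1×171), (1×3×57), (1×9×19), (3×3×19)

(1×1×171), (1×3×57), (1×9×19), (3×3×19)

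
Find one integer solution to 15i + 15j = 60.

Step 1: Check solvability.
gcd(15, 15) = 15
Since 15 divides 60, solutions exist.

Step 2: Apply extended Euclidean algorithm to find gcd.
We find integers such that 15*x0 + 15*y0 = 15

Step 3: Scale the particular solution.
Multiply by 60/15 = 4:
i = 0, j = 4

Step 4: Verify.
15*(0) + 15*(4) = 60 = 60 ✓

i = 0, j = 4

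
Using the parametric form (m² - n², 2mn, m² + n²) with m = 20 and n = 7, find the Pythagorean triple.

a = m² - n² = 400 - 49 = 351
b = 2mn = 2·20·7 = 280
c = m² + n² = 400 + 49 = 449
Verify: 351² + 280² = 123201 + 78400 = 201601 = 449² ✓

(351, 280, 449)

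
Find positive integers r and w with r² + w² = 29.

We need to find integers r, w > 0 such that r² + w² = 29.
Trying r = 2: w² = 29 - 2² = 29 - 4 = 25
w = 5
Check: 2² + 5² = 4 + 25 = 29 ✓

29 = 2² + 5²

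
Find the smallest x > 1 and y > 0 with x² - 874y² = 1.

We seek the smallest positive integers (x, y) with x² - 874y² = 1, i.e., x² = 874y² + 1.
Try successive y values:
y = 1: x² = 874·1² + 1 = 875, not a perfect square
y = 2: x² = 874·2² + 1 = 3497, not a perfect square
y = 3: x² = 874·3² + 1 = 7867, not a perfect square
... continuing the search (or via continued fractions) ...
y = 126: x² = 874·126² + 1 = 13875625, x = 3725 ✓

Verify: 3725² - 874·126² = 13875625 - 13875624 = 1 ✓

x = 3725, y = 126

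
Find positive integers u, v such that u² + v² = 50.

Search for u with 50 - u² a perfect square.
u = 1: 50 - 1² = 50 - 1 = 49 = 7² ✓
So u = 1, v = 7.

u = 1, v = 7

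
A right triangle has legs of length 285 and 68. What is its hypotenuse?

c² = a² + b² = 285² + 68² = 81225 + 4624 = 85849
c = 293

293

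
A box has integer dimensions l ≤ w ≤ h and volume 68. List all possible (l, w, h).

Iterate l from 1 to ⌊68^(1/3)⌋. For each l dividing 68, iterate w ≥ l with w dividing 68/l, and set h = 68/(l·w).
Triples found (4): (1×1×68), (1×2×34), (1×4×17), (2×2×17)

(1×1×68), (1×2×34), (1×4×17), (2×2×17)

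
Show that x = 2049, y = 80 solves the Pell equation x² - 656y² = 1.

Compute x² = 2049² = 4198401
Compute 656y² = 656·80² = 656·6400 = 4198400
x² - 656y² = 4198401 - 4198400 = 1
Since this equals 1, (2049, 80) is a solution.

Yes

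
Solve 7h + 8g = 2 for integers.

Step 1: Check solvability.
gcd(7, 8) = 1
Since 1 divides 2, solutions exist.

Step 2: Apply extended Euclidean algorithm to find gcd.
We find integers such that 7*x0 + 8*y0 = 1

Step 3: Scale the particular solution.
Multiply by 2/1 = 2:
h = -2, g = 2

Step 4: Verify.
7*(-2) + 8*(2) = 2 = 2 ✓

h = -2, g = 2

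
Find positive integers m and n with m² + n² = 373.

We need to find integers m, n > 0 such that m² + n² = 373.
Trying m = 7: n² = 373 - 7² = 373 - 49 = 324
n = 18
Check: 7² + 18² = 49 + 324 = 373 ✓

373 = 7² + 18²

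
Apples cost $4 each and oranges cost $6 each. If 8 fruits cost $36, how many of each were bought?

Let a = apples, o = oranges.
a + o = 8
4a + 6o = 36
Substitute o = 8 - a:
4a + 6(8 - a) = 36
(4 - 6)a = 36 - 48
-2a = -12
a = 6, o = 8 - 6 = 2

Apples: 6, Oranges: 2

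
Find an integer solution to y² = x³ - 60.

Try small integer x values and check whether x³ - 60 is a perfect square.
x = 4: x³ - 60 = 4³ - 60 = 64 - 60 = 4
Is 4 a perfect square? 2² = 4 ✓
So (x, y) = (4, 2) is a solution.

x = 4, y = 2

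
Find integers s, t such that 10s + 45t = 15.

Step 1: Check solvability.
gcd(10, 45) = 5
Since 5 divides 15, solutions exist.

Step 2: Apply extended Euclidean algorithm to find gcd.
We find integers such that 10*x0 + 45*y0 = 5

Step 3: Scale the particular solution.
Multiply by 15/5 = 3:
s = -12, t = 3

Step 4: Verify.
10*(-12) + 45*(3) = 15 = 15 ✓

s = -12, t = 3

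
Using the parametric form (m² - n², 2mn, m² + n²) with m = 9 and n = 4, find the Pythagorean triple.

a = m² - n² = 81 - 16 = 65
b = 2mn = 2·9·4 = 72
c = m² + n² = 81 + 16 = 97
Verify: 65² + 72² = 4225 + 5184 = 9409 = 97² ✓

(65, 72, 97)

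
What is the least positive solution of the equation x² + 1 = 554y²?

We need x² = 554y² - 1. Try successive y:
y = 1: x² = 554·1² - 1 = 553, not a perfect square
y = 2: x² = 554·2² - 1 = 2215, not a perfect square
y = 3: x² = 554·3² - 1 = 4985, not a perfect square
...
y = 7405: x² = 554·7405² - 1 = 30378049849 = 174293² ✓
Check: 174293² - 554·7405² = 30378049849 - 30378049850 = -1 ✓

x = 174293, y = 7405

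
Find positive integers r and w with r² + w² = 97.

We need to find integers r, w > 0 such that r² + w² = 97.
Trying r = 4: w² = 97 - 4² = 97 - 16 = 81
w = 9
Check: 4² + 9² = 16 + 81 = 97 ✓

97 = 4² + 9²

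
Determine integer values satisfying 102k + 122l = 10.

Step 1: Check solvability.
gcd(102, 122) = 2
Since 2 divides 10, solutions exist.

Step 2: Apply extended Euclidean algorithm to find gcd.
We find integers such that 102*x0 + 122*y0 = 2

Step 3: Scale the particular solution.
Multiply by 10/2 = 5:
k = 30, l = -25

Step 4: Verify.
102*(30) + 122*(-25) = 10 = 10 ✓

k = 30, l = -25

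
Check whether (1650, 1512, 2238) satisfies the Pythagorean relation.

Compute a² + b²:
1650² + 1512² = 2722500 + 2286144 = 5008644
Compute c²:
2238² = 5008644
Since 5008644 = 5008644, it is a Pythagorean triple.

Yes, it is a Pythagorean triple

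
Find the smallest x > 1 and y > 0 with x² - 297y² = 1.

We seek the smallest positive integers (x, y) with x² - 297y² = 1, i.e., x² = 297y² + 1.
Try successive y values:
y = 1: x² = 297·1² + 1 = 298, not a perfect square
y = 2: x² = 297·2² + 1 = 1189, not a perfect square
y = 3: x² = 297·3² + 1 = 2674, not a perfect square
... continuing the search (or via continued fractions) ...
y = 2820: x² = 297·2820² + 1 = 2361862801, x = 48599 ✓

Verify: 48599² - 297·2820² = 2361862801 - 2361862800 = 1 ✓

x = 48599, y = 2820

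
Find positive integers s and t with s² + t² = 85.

We need to find integers s, t > 0 such that s² + t² = 85.
Trying s = 2: t² = 85 - 2² = 85 - 4 = 81
t = 9
Check: 2² + 9² = 4 + 81 = 85 ✓

85 = 2² + 9²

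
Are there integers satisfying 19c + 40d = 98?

Step 1: Compute gcd(19, 40).
gcd(19, 40) = 1

Step 2: Check divisibility.
Does 1 divide 98? 98 = 1 x 98, so yes.

By the theorem on linear Diophantine equations, 19c + 40d = 98 has integer solutions if and only if gcd(19, 40) divides 98. Since 1 | 98, solutions exist.

Yes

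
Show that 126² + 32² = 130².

Compute a² + b² = 126² + 32² = 15876 + 1024 = 16900
Compute c² = 130² = 16900
Since 16900 = 16900, confirmed.

Yes, it is a Pythagorean triple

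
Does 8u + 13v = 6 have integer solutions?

Step 1: Compute gcd(8, 13).
gcd(8, 13) = 1

Step 2: Check divisibility.
Does 1 divide 6? 6 = 1 x 6, so yes.

By the theorem on linear Diophantine equations, 8u + 13v = 6 has integer solutions if and only if gcd(8, 13) divides 6. Since 1 | 6, solutions exist.

Yes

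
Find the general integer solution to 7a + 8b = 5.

Step 1: Compute gcd(7, 8) = 1.
Since 1 divides 5, solutions exist.

Step 2: Find a particular solution using extended Euclidean algorithm.
We get a₀ = -5, b₀ = 5.
Check: 7*-5 + 8*5 = 5 = 5 ✓

Step 3: Write the general solution.
a = -5 + (8/1)t = -5 + 8t
b = 5 - (7/1)t = 5 - 7t
for any integer t.

a = -5 + 8t, b = 5 - 7t for integer t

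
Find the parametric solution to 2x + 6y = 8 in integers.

Step 1: Compute gcd(2, 6) = 2.
Since 2 divides 8, solutions exist.

Step 2: Find a particular solution using extended Euclidean algorithm.
We get x₀ = 4, y₀ = 0.
Check: 2*4 + 6*0 = 8 = 8 ✓

Step 3: Write the general solution.
x = 4 + (6/2)t = 4 + 3t
y = 0 - (2/2)t = 0 - 1t
for any integer t.

x = 4 + 3t, y = 0 - 1t for integer t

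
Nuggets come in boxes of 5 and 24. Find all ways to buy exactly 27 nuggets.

We need non-negative integers (x, y) with 5x + 24y = 27.
For each x in 0..5, check if 27 - 5x is a non-negative multiple of 24.
No x yields an integer y ≥ 0.

No solution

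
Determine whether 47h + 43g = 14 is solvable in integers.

Step 1: Compute gcd(47, 43).
gcd(47, 43) = 1

Step 2: Check divisibility.
Does 1 divide 14? 14 = 1 x 14, so yes.

By the theorem on linear Diophantine equations, 47h + 43g = 14 has integer solutions if and only if gcd(47, 43) divides 14. Since 1 | 14, solutions exist.

Yes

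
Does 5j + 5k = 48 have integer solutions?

Step 1: Compute gcd(5, 5).
gcd(5, 5) = 5

Step 2: Check divisibility.
Does 5 divide 48? 48 = 5 x 9 + 3, so no.

By the theorem on linear Diophantine equations, 5j + 5k = 48 has integer solutions if and only if gcd(5, 5) divides 48. Since 5 does not divide 48, no solutions exist.

No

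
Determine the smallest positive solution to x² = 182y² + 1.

We seek the smallest positive integers (x, y) with x² - 182y² = 1, i.e., x² = 182y² + 1.
Try successive y values:
y = 1: x² = 182·1² + 1 = 183, not a perfect square
y = 2: x² = 182·2² + 1 = 729, x = 27 ✓

Verify: 27² - 182·2² = 729 - 728 = 1 ✓

x = 27, y = 2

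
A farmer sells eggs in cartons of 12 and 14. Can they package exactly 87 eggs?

We need non-negative a, b with 12a + 14b = 87.
gcd(12, 14) = 2, and 2 does not divide 87.
No integer solutions exist.

No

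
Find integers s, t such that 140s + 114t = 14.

Step 1: Check solvability.
gcd(140, 114) = 2
Since 2 divides 14, solutions exist.

Step 2: Apply extended Euclidean algorithm to find gcd.
We find integers such that 140*x0 + 114*y0 = 2

Step 3: Scale the particular solution.
Multiply by 14/2 = 7:
s = 154, t = -189

Step 4: Verify.
140*(154) + 114*(-189) = 14 = 14 ✓

s = 154, t = -189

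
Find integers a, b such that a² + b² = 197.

We need to find integers a, b > 0 such that a² + b² = 197.
Trying a = 1: b² = 197 - 1² = 197 - 1 = 196
b = 14
Check: 1² + 14² = 1 + 196 = 197 ✓

197 = 1² + 14²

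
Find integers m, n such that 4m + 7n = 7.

Step 1: Check solvability.
gcd(4, 7) = 1
Since 1 divides 7, solutions exist.

Step 2: Apply extended Euclidean algorithm to find gcd.
We find integers such that 4*x0 + 7*y0 = 1

Step 3: Scale the particular solution.
Multiply by 7/1 = 7:
m = 14, n = -7

Step 4: Verify.
4*(14) + 7*(-7) = 7 = 7 ✓

m = 14, n = -7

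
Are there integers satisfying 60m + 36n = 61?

Step 1: Compute gcd(60, 36).
gcd(60, 36) = 12

Step 2: Check divisibility.
Does 12 divide 61? 61 = 12 x 5 + 1, so no.

By the theorem on linear Diophantine equations, 60m + 36n = 61 has integer solutions if and only if gcd(60, 36) divides 61. Since 12 does not divide 61, no solutions exist.

No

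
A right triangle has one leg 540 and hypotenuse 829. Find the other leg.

a² = c² - b² = 687241 - 291600 = 395641
a = 629

629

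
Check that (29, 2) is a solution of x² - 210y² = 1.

Compute x² = 29² = 841
Compute 210y² = 210·2² = 210·4 = 840
x² - 210y² = 841 - 840 = 1
Since this equals 1, (29, 2) is a solution.

Yes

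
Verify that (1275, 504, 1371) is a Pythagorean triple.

Compute a² + b²:
1275² + 504² = 1625625 + 254016 = 1879641
Compute c²:
1371² = 1879641
Since 1879641 = 1879641, it is a Pythagorean triple.

Yes, it is a Pythagorean triple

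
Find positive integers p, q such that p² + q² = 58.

Search for p with 58 - p² a perfect square.
p = 3: 58 - 3² = 58 - 9 = 49 = 7² ✓
So p = 3, q = 7.

p = 3, q = 7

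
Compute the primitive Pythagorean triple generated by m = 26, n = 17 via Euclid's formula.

a = m² - n² = 26² - 17² = 676 - 289 = 387
b = 2mn = 2·26·17 = 884
c = m² + n² = 676 + 289 = 965
Verify: 387² + 884² = 149769 + 781456 = 931225 = 965² ✓

(387, 884, 965)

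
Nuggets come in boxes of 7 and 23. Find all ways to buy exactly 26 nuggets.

We need non-negative integers (x, y) with 7x + 23y = 26.
For each x in 0..3, check if 26 - 7x is a non-negative multiple of 23.
No x yields an integer y ≥ 0.

No solution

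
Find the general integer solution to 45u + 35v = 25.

Step 1: Compute gcd(45, 35) = 5.
Since 5 divides 25, solutions exist.

Step 2: Find a particular solution using extended Euclidean algorithm.
We get u₀ = -15, v₀ = 20.
Check: 45*-15 + 35*20 = 25 = 25 ✓

Step 3: Write the general solution.
u = -15 + (35/5)t = -15 + 7t
v = 20 - (45/5)t = 20 - 9t
for any integer t.

u = -15 + 7t, v = 20 - 9t for integer t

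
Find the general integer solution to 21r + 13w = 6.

Step 1: Compute gcd(21, 13) = 1.
Since 1 divides 6, solutions exist.

Step 2: Find a particular solution using extended Euclidean algorithm.
We get r₀ = 30, w₀ = -48.
Check: 21*30 + 13*-48 = 6 = 6 ✓

Step 3: Write the general solution.
r = 30 + (13/1)t = 30 + 13t
w = -48 - (21/1)t = -48 - 21t
for any integer t.

r = 30 + 13t, w = -48 - 21t for integer t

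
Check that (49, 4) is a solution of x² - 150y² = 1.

Compute x² = 49² = 2401
Compute 150y² = 150·4² = 150·16 = 2400
x² - 150y² = 2401 - 2400 = 1
Since this equals 1, (49, 4) is a solution.

Yes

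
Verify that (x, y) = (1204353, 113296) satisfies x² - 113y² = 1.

Compute x² = 1204353² = 1450466148609
Compute 113y² = 113·113296² = 113·12835983616 = 1450466148608
x² - 113y² = 1450466148609 - 1450466148608 = 1
Since this equals 1, (1204353, 113296) is a solution.

Yes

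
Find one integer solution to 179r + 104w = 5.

Step 1: Check solvability.
gcd(179, 104) = 1
Since 1 divides 5, solutions exist.

Step 2: Apply extended Euclidean algorithm to find gcd.
We find integers such that 179*x0 + 104*y0 = 1

Step 3: Scale the particular solution.
Multiply by 5/1 = 5:
r = 215, w = -370

Step 4: Verify.
179*(215) + 104*(-370) = 5 = 5 ✓

r = 215, w = -370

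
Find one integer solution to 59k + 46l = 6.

Step 1: Check solvability.
gcd(59, 46) = 1
Since 1 divides 6, solutions exist.

Step 2: Apply extended Euclidean algorithm to find gcd.
We find integers such that 59*x0 + 46*y0 = 1

Step 3: Scale the particular solution.
Multiply by 6/1 = 6:
k = -42, l = 54

Step 4: Verify.
59*(-42) + 46*(54) = 6 = 6 ✓

k = -42, l = 54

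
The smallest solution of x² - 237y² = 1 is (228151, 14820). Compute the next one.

Solutions to x² - Dy² = 1 are generated by powers of (x₀ + y₀√D).
The next solution satisfies x₁ + y₁√237 = (x₀ + y₀√237)², giving:
x₁ = x₀² + 237y₀² = 228151² + 237·14820² = 52052878801 + 52052878800 = 104105757601
y₁ = 2x₀y₀ = 2·228151·14820 = 6762395640

Verify: 104105757601² - 237·6762395640² = 10838008765678169275201 - 10838008765678169275200 = 1 ✓

x = 104105757601, y = 6762395640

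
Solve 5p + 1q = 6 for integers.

Step 1: Check solvability.
gcd(5, 1) = 1
Since 1 divides 6, solutions exist.

Step 2: Apply extended Euclidean algorithm to find gcd.
We find integers such that 5*x0 + 1*y0 = 1

Step 3: Scale the particular solution.
Multiply by 6/1 = 6:
p = 0, q = 6

Step 4: Verify.
5*(0) + 1*(6) = 6 = 6 ✓

p = 0, q = 6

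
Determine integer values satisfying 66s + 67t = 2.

Step 1: Check solvability.
gcd(66, 67) = 1
Since 1 divides 2, solutions exist.

Step 2: Apply extended Euclidean algorithm to find gcd.
We find integers such that 66*x0 + 67*y0 = 1

Step 3: Scale the particular solution.
Multiply by 2/1 = 2:
s = -2, t = 2

Step 4: Verify.
66*(-2) + 67*(2) = 2 = 2 ✓

s = -2, t = 2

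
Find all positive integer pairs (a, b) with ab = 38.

The positive divisors of 38 are: 1, 2, 19, 38.
Each divisor d gives the pair (d, 38/d):
(1, 38), (2, 19), (19, 2), (38, 1)

(1, 38), (2, 19), (19, 2), (38, 1)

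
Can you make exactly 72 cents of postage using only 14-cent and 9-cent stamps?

We need non-negative x, y with 14x + 9y = 72.
gcd(14, 9) = 1 divides 72, so integer solutions exist.
Search for a non-negative one: x = 0 gives 9y = 72 - 0 = 72, so y = 8.
Check: 14·0 + 9·8 = 72 ✓

Yes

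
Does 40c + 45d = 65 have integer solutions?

Step 1: Compute gcd(40, 45).
gcd(40, 45) = 5

Step 2: Check divisibility.
Does 5 divide 65? 65 = 5 x 13, so yes.

By the theorem on linear Diophantine equations, 40c + 45d = 65 has integer solutions if and only if gcd(40, 45) divides 65. Since 5 | 65, solutions exist.

Yes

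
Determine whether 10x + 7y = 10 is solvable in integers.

Step 1: Compute gcd(10, 7).
gcd(10, 7) = 1

Step 2: Check divisibility.
Does 1 divide 10? 10 = 1 x 10, so yes.

By the theorem on linear Diophantine equations, 10x + 7y = 10 has integer solutions if and only if gcd(10, 7) divides 10. Since 1 | 10, solutions exist.

Yes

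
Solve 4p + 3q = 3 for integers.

Step 1: Check solvability.
gcd(4, 3) = 1
Since 1 divides 3, solutions exist.

Step 2: Apply extended Euclidean algorithm to find gcd.
We find integers such that 4*x0 + 3*y0 = 1

Step 3: Scale the particular solution.
Multiply by 3/1 = 3:
p = 3, q = -3

Step 4: Verify.
4*(3) + 3*(-3) = 3 = 3 ✓

p = 3, q = -3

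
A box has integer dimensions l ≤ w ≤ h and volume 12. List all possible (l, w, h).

Iterate l from 1 to ⌊12^(1/3)⌋. For each l dividing 12, iterate w ≥ l with w dividing 12/l, and set h = 12/(l·w).
Triples found (4): (1×1×12), (1×2×6), (1×3×4), (2×2×3)

(1×1×12), (1×2×6), (1×3×4), (2×2×3)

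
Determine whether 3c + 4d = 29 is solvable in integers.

Step 1: Compute gcd(3, 4).
gcd(3, 4) = 1

Step 2: Check divisibility.
Does 1 divide 29? 29 = 1 x 29, so yes.

By the theorem on linear Diophantine equations, 3c + 4d = 29 has integer solutions if and only if gcd(3, 4) divides 29. Since 1 | 29, solutions exist.

Yes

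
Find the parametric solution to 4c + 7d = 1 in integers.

Step 1: Compute gcd(4, 7) = 1.
Since 1 divides 1, solutions exist.

Step 2: Find a particular solution using extended Euclidean algorithm.
We get c₀ = 2, d₀ = -1.
Check: 4*2 + 7*-1 = 1 = 1 ✓

Step 3: Write the general solution.
c = 2 + (7/1)t = 2 + 7t
d = -1 - (4/1)t = -1 - 4t
for any integer t.

c = 2 + 7t, d = -1 - 4t for integer t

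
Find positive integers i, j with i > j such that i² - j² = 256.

Factor: i² - j² = (i+j)(i-j) = 256.
We need two factors of 256 with the same parity.
Use i+j = 128 and i-j = 2 (product 128·2 = 256).
Adding: 2i = 130, so i = 65.
Subtracting: 2j = 126, so j = 63.
Check: 65² - 63² = 4225 - 3969 = 256 ✓

i = 65, j = 63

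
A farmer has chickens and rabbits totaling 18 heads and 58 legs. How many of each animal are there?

Let c = chickens, r = rabbits.
Heads: c + r = 18
Legs: 2c + 4r = 58
From the first equation, c = 18 - r. Substitute:
2(18 - r) + 4r = 58
36 + 2r = 58
r = (58 - 36)/2 = 11
c = 18 - 11 = 7

Chickens: 7, Rabbits: 11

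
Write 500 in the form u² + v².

We need to find integers u, v > 0 such that u² + v² = 500.
Trying u = 4: v² = 500 - 4² = 500 - 16 = 484
v = 22
Check: 4² + 22² = 16 + 484 = 500 ✓

500 = 4² + 22²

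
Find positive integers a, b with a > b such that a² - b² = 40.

Factor: a² - b² = (a+b)(a-b) = 40.
We need two factors of 40 with the same parity.
Use a+b = 20 and a-b = 2 (product 20·2 = 40).
Adding: 2a = 22, so a = 11.
Subtracting: 2b = 18, so b = 9.
Check: 11² - 9² = 121 - 81 = 40 ✓

a = 11, b = 9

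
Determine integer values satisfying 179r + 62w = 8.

Step 1: Check solvability.
gcd(179, 62) = 1
Since 1 divides 8, solutions exist.

Step 2: Apply extended Euclidean algorithm to find gcd.
We find integers such that 179*x0 + 62*y0 = 1

Step 3: Scale the particular solution.
Multiply by 8/1 = 8:
r = -72, w = 208

Step 4: Verify.
179*(-72) + 62*(208) = 8 = 8 ✓

r = -72, w = 208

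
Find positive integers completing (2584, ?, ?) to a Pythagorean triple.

We need the other leg and hypotenuse such that 2584² + x² = c².
Take x = 288, c = 2600: 2584² + 288² = 6677056 + 82944 = 6760000 = 2600² ✓
Triple: (2584, 288, 2600)

(2584, 288, 2600)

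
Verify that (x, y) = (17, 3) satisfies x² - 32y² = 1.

Compute x² = 17² = 289
Compute 32y² = 32·3² = 32·9 = 288
x² - 32y² = 289 - 288 = 1
Since this equals 1, (17, 3) is a solution.

Yes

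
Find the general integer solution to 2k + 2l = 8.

Step 1: Compute gcd(2, 2) = 2.
Since 2 divides 8, solutions exist.

Step 2: Find a particular solution using extended Euclidean algorithm.
We get k₀ = 0, l₀ = 4.
Check: 2*0 + 2*4 = 8 = 8 ✓

Step 3: Write the general solution.
k = 0 + (2/2)t = 0 + 1t
l = 4 - (2/2)t = 4 - 1t
for any integer t.

k = 0 + 1t, l = 4 - 1t for integer t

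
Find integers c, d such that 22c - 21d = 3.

Step 1: Check solvability.
gcd(22, 21) = 1
Since 1 divides 3, solutions exist.

Step 2: Apply extended Euclidean algorithm to find gcd.
We find integers such that 22*x0 + 21*y0 = 1

Step 3: Scale the particular solution.
Multiply by 3/1 = 3:
c = 3, d = 3

Step 4: Verify.
22*(3) - 21*(3) = 3 = 3 ✓

c = 3, d = 3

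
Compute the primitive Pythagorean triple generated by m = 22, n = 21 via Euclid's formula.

a = m² - n² = 22² - 21² = 484 - 441 = 43
b = 2mn = 2·22·21 = 924
c = m² + n² = 484 + 441 = 925
Verify: 43² + 924² = 1849 + 853776 = 855625 = 925² ✓

(43, 924, 925)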